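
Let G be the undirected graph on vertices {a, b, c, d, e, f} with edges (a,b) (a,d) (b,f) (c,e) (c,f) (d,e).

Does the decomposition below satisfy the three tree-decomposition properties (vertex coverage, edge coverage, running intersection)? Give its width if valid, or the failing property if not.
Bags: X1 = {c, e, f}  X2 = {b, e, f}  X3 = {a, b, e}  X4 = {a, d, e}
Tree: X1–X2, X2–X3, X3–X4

Yes; width 2.

Every vertex of G appears in some bag (union = {a, b, c, d, e, f}); every edge is covered by a bag; and for each vertex v the set of bags containing v is connected in the bag tree. The decomposition is therefore valid. The largest bag has 3 vertices, so the width is 2.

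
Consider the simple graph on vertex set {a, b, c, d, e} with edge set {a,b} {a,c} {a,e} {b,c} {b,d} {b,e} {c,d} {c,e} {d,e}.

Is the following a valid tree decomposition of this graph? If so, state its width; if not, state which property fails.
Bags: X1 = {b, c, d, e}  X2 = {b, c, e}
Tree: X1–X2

A tree decomposition must satisfy three properties: every vertex lies in some bag; for every edge, both endpoints lie together in some bag; and for every vertex, the bags containing it form a connected subtree. Here vertex a appears in no bag, so the decomposition is invalid.

No — vertex a appears in no bag.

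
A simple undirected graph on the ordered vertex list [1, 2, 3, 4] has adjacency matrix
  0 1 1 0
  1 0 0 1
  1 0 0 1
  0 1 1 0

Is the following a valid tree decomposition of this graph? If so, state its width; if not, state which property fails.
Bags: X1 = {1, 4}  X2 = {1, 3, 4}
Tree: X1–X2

A tree decomposition must satisfy three properties: every vertex lies in some bag; for every edge, both endpoints lie together in some bag; and for every vertex, the bags containing it form a connected subtree. Here vertex 2 appears in no bag, so the decomposition is invalid.

No — vertex 2 appears in no bag.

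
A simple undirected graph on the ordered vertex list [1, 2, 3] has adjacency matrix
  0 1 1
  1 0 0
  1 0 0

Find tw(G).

A width-1 tree decomposition is:
Bags: B1 = {1, 2}  B2 = {1, 3}
Tree: B1–B2
The largest bag has 2 vertices, giving width 1; this decomposition certifies tw(G) ≤ 1. Any graph with an edge has treewidth ≥ 1, and G has the edge 2–1. Hence tw(G) = 1 exactly.

1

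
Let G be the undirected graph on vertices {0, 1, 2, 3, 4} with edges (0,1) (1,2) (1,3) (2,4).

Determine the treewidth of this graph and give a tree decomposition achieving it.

Treewidth 1.
One optimal decomposition is:
Bags: B1 = {1, 2}  B2 = {1, 3}  B3 = {0, 1}  B4 = {2, 4}
Tree: B1–B2, B2–B3, B1–B4

Each bag holds 2 vertices, so the decomposition has width 1, which upper-bounds the treewidth. Since G has at least one edge (e.g. 2–1), it is not an edgeless graph, so tw(G) ≥ 1. Therefore the treewidth is 1.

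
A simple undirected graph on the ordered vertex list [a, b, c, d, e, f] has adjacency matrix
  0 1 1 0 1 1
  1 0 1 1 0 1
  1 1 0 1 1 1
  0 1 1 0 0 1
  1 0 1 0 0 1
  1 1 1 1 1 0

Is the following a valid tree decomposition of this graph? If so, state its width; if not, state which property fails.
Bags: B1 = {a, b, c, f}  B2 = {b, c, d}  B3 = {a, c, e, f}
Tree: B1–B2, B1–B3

No — edge (f,d) lies in no bag.

A tree decomposition must satisfy three properties: every vertex lies in some bag; for every edge, both endpoints lie together in some bag; and for every vertex, the bags containing it form a connected subtree. Here edge (f,d) lies in no bag, so the decomposition is invalid.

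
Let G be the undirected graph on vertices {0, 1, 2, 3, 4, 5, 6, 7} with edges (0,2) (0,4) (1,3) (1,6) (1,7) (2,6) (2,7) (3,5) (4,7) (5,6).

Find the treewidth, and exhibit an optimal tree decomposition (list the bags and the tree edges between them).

Treewidth 2.
One optimal decomposition is:
Bags: B1 = {0, 4, 7}  B2 = {0, 2, 7}  B3 = {1, 2, 7}  B4 = {1, 2, 6}  B5 = {1, 3, 6}  B6 = {3, 5, 6}
Tree: B1–B2, B2–B3, B3–B4, B4–B5, B5–B6

Each bag holds 3 vertices, so the decomposition has width 2, which upper-bounds the treewidth. The edges 4–0–2–7–4 form a cycle, so G is not a tree and its treewidth is at least 2. Therefore the treewidth is 2.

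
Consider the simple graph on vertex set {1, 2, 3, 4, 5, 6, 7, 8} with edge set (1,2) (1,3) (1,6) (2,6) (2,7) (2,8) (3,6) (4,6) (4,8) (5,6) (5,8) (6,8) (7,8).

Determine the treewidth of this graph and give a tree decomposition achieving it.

Each bag holds 3 vertices, so the decomposition has width 2, which upper-bounds the treewidth. Conversely, {2, 6, 8} is a clique of size 3, and the vertices of any clique must share a bag in every tree decomposition; so some bag has ≥ 3 vertices and tw(G) ≥ 2. The upper and lower bounds meet at 2, so that is the treewidth.

Treewidth 2.
Bags: B1 = {2, 7, 8}  B2 = {2, 6, 8}  B3 = {1, 2, 6}  B4 = {1, 3, 6}  B5 = {5, 6, 8}  B6 = {4, 6, 8}
Tree: B1–B2, B2–B3, B3–B4, B2–B5, B5–B6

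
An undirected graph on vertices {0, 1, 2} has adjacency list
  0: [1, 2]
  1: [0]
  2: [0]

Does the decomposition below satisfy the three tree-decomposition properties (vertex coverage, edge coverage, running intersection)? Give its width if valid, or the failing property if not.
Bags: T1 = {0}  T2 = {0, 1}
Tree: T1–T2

No — vertex 2 appears in no bag.

A tree decomposition must satisfy three properties: every vertex lies in some bag; for every edge, both endpoints lie together in some bag; and for every vertex, the bags containing it form a connected subtree. Here vertex 2 appears in no bag, so the decomposition is invalid.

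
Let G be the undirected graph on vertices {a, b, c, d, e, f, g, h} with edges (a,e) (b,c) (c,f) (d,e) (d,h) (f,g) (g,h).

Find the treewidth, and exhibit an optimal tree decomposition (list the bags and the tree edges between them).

Treewidth 1.
One optimal decomposition is:
Bags: B1 = {a, e}  B2 = {d, e}  B3 = {d, h}  B4 = {g, h}  B5 = {f, g}  B6 = {c, f}  B7 = {b, c}
Tree: B1–B2, B2–B3, B3–B4, B4–B5, B5–B6, B6–B7

Every bag has size at most 2, so the width is 2 − 1 = 1 and tw(G) ≤ 1. Since G has at least one edge (e.g. a–e), it is not an edgeless graph, so tw(G) ≥ 1. Hence tw(G) = 1 exactly.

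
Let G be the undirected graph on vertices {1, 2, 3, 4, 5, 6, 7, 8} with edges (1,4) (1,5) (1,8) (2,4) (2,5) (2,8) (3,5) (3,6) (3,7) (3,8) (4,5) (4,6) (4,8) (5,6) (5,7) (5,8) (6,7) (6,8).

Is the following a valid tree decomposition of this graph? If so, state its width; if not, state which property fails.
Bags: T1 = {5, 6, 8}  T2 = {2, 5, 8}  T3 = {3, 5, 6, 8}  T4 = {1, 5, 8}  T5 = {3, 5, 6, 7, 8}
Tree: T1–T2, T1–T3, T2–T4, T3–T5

No — vertex 4 appears in no bag.

A tree decomposition must satisfy three properties: every vertex lies in some bag; for every edge, both endpoints lie together in some bag; and for every vertex, the bags containing it form a connected subtree. Here vertex 4 appears in no bag, so the decomposition is invalid.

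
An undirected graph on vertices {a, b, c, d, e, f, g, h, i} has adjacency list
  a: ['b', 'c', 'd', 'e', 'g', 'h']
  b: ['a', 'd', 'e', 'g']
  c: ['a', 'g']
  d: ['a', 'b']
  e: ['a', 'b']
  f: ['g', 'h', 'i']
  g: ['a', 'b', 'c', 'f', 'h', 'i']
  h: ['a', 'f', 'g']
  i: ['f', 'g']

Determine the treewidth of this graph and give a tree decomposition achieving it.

Each bag holds 3 vertices, so the decomposition has width 2, which upper-bounds the treewidth. On the other hand G contains the 3-clique {a, b, d}. A clique must lie in a single bag of any decomposition, so no decomposition can have width below 2. Combining the bounds, tw(G) = 2.

Treewidth 2.
One optimal decomposition is:
Bags: B1 = {a, b, d}  B2 = {a, b, g}  B3 = {a, g, h}  B4 = {a, c, g}  B5 = {a, b, e}  B6 = {f, g, h}  B7 = {f, g, i}
Tree: B1–B2, B2–B3, B2–B4, B2–B5, B3–B6, B6–B7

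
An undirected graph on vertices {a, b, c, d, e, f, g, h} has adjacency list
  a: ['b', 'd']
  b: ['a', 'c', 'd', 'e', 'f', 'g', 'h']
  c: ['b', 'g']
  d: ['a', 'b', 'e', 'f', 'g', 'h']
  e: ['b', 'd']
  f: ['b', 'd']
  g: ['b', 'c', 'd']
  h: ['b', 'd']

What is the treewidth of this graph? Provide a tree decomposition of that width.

Every bag has size at most 3, so the width is 3 − 1 = 2 and tw(G) ≤ 2. On the other hand G contains the 3-clique {b, d, f}. A clique must lie in a single bag of any decomposition, so no decomposition can have width below 2. Hence tw(G) = 2 exactly.

Treewidth 2.
One such decomposition:
Bags: B1 = {b, d, f}  B2 = {b, d, g}  B3 = {b, c, g}  B4 = {a, b, d}  B5 = {b, d, e}  B6 = {b, d, h}
Tree: B1–B2, B2–B3, B1–B4, B1–B5, B4–B6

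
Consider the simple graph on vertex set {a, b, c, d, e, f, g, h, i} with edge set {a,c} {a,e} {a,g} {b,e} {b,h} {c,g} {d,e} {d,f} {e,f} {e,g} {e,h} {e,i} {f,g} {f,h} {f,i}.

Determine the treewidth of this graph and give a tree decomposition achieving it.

Every bag has size at most 3, so the width is 3 − 1 = 2 and tw(G) ≤ 2. Conversely, {a, e, g} is a clique of size 3, and the vertices of any clique must share a bag in every tree decomposition; so some bag has ≥ 3 vertices and tw(G) ≥ 2. Therefore the treewidth is 2.

Treewidth 2.
One such decomposition:
Bags: B1 = {e, f, i}  B2 = {e, f, g}  B3 = {e, f, h}  B4 = {a, e, g}  B5 = {a, c, g}  B6 = {b, e, h}  B7 = {d, e, f}
Tree: B1–B2, B2–B3, B2–B4, B4–B5, B3–B6, B2–B7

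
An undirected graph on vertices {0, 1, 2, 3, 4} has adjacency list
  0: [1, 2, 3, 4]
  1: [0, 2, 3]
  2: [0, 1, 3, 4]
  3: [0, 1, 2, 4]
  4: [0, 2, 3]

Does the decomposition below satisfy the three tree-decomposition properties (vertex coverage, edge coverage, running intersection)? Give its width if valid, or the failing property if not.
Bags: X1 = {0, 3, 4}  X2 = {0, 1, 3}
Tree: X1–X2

No — vertex 2 appears in no bag.

A tree decomposition must satisfy three properties: every vertex lies in some bag; for every edge, both endpoints lie together in some bag; and for every vertex, the bags containing it form a connected subtree. Here vertex 2 appears in no bag, so the decomposition is invalid.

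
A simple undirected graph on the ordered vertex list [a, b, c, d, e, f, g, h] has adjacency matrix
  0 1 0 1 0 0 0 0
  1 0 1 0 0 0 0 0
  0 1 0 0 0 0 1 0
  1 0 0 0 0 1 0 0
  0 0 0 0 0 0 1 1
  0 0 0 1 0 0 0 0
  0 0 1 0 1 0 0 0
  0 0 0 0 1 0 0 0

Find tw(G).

1

A width-1 tree decomposition is:
Bags: B1 = {d, f}  B2 = {a, d}  B3 = {a, b}  B4 = {b, c}  B5 = {c, g}  B6 = {e, g}  B7 = {e, h}
Tree: B1–B2, B2–B3, B3–B4, B4–B5, B5–B6, B6–B7
Each bag holds 2 vertices, so the decomposition has width 1, which upper-bounds the treewidth. Since G has at least one edge (e.g. f–d), it is not an edgeless graph, so tw(G) ≥ 1. Therefore the treewidth is 1.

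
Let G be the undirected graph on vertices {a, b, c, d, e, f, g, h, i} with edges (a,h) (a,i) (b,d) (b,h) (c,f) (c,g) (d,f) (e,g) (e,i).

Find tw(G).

2

A width-2 tree decomposition is:
Bags: B1 = {a, h, i}  B2 = {b, h, i}  B3 = {b, d, i}  B4 = {d, f, i}  B5 = {c, f, i}  B6 = {c, g, i}  B7 = {e, g, i}
Tree: B1–B2, B2–B3, B3–B4, B4–B5, B5–B6, B6–B7
Each bag holds 3 vertices, so the decomposition has width 2, which upper-bounds the treewidth. For the lower bound, G contains the cycle i–a–h–b–d–f–c–g–e–i, so G is not a forest; only forests have treewidth ≤ 1, hence tw(G) ≥ 2. Hence tw(G) = 2 exactly.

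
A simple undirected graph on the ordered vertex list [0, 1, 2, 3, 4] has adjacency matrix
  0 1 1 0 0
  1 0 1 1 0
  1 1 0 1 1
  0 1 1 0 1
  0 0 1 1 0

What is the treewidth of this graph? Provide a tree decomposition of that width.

Every bag has size at most 3, so the width is 3 − 1 = 2 and tw(G) ≤ 2. For the lower bound, the 3 vertices {0, 1, 2} are pairwise adjacent, and any tree decomposition puts a clique entirely inside one bag — forcing width ≥ 2. The upper and lower bounds meet at 2, so that is the treewidth.

Treewidth 2.
One optimal decomposition is:
Bags: B1 = {2, 3, 4}  B2 = {1, 2, 3}  B3 = {0, 1, 2}
Tree: B1–B2, B2–B3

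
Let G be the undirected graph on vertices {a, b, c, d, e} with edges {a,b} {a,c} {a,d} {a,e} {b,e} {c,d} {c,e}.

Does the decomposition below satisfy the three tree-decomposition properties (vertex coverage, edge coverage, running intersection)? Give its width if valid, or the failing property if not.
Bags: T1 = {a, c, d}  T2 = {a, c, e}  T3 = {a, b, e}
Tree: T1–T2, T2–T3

Yes; width 2.

Checking the three conditions: (i) the bags cover all of {a, b, c, d, e}; (ii) for each edge, some bag contains both endpoints; (iii) the bags containing any fixed vertex form a subtree. All hold, so the decomposition is valid with width 3 − 1 = 2.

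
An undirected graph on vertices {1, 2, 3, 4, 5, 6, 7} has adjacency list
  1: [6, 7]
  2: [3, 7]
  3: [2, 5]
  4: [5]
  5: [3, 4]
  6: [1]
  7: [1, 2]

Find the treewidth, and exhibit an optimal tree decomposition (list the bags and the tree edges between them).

Every bag has size at most 2, so the width is 2 − 1 = 1 and tw(G) ≤ 1. Since G has at least one edge (e.g. 6–1), it is not an edgeless graph, so tw(G) ≥ 1. The upper and lower bounds meet at 1, so that is the treewidth.

Treewidth 1.
One optimal decomposition is:
Bags: B1 = {1, 6}  B2 = {1, 7}  B3 = {2, 7}  B4 = {2, 3}  B5 = {3, 5}  B6 = {4, 5}
Tree: B1–B2, B2–B3, B3–B4, B4–B5, B5–B6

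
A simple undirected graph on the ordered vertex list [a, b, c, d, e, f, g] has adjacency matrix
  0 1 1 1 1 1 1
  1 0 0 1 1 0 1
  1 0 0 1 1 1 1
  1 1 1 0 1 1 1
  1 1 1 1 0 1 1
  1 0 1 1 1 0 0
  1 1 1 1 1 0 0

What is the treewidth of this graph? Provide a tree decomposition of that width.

Every bag has size at most 5, so the width is 5 − 1 = 4 and tw(G) ≤ 4. On the other hand G contains the 5-clique {a, c, d, e, g}. A clique must lie in a single bag of any decomposition, so no decomposition can have width below 4. The upper and lower bounds meet at 4, so that is the treewidth.

Treewidth 4.
Bags: B1 = {a, c, d, e, f}  B2 = {a, c, d, e, g}  B3 = {a, b, d, e, g}
Tree: B1–B2, B2–B3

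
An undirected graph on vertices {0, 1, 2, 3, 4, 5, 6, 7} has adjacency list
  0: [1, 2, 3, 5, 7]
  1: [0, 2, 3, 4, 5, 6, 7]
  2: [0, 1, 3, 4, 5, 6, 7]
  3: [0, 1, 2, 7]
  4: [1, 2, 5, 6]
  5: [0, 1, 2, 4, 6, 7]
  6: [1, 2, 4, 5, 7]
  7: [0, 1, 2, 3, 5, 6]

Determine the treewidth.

4

A width-4 tree decomposition is:
Bags: B1 = {1, 2, 5, 6, 7}  B2 = {1, 2, 4, 5, 6}  B3 = {0, 1, 2, 5, 7}  B4 = {0, 1, 2, 3, 7}
Tree: B1–B2, B1–B3, B3–B4
The largest bag has 5 vertices, giving width 4; this decomposition certifies tw(G) ≤ 4. For the lower bound, the 5 vertices {0, 1, 2, 3, 7} are pairwise adjacent, and any tree decomposition puts a clique entirely inside one bag — forcing width ≥ 4. Therefore the treewidth is 4.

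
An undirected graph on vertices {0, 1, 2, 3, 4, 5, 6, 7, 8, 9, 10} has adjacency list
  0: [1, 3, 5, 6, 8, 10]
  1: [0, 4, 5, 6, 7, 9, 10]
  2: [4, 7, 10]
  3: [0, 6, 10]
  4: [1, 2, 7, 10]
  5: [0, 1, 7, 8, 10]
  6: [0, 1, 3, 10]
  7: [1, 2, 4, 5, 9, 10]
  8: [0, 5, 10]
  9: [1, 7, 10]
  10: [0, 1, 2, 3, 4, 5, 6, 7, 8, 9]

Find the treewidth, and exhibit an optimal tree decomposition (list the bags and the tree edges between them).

Treewidth 3.
One such decomposition:
Bags: B1 = {0, 1, 6, 10}  B2 = {0, 3, 6, 10}  B3 = {0, 1, 5, 10}  B4 = {1, 5, 7, 10}  B5 = {1, 4, 7, 10}  B6 = {2, 4, 7, 10}  B7 = {1, 7, 9, 10}  B8 = {0, 5, 8, 10}
Tree: B1–B2, B1–B3, B3–B4, B4–B5, B5–B6, B4–B7, B3–B8

The largest bag has 4 vertices, giving width 3; this decomposition certifies tw(G) ≤ 3. For the lower bound, the 4 vertices {0, 5, 8, 10} are pairwise adjacent, and any tree decomposition puts a clique entirely inside one bag — forcing width ≥ 3. Therefore the treewidth is 3.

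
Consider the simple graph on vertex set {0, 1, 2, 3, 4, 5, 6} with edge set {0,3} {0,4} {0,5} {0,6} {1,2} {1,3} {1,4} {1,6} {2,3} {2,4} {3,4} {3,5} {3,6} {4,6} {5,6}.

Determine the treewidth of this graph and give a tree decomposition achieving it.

Every bag has size at most 4, so the width is 4 − 1 = 3 and tw(G) ≤ 3. Conversely, {0, 3, 4, 6} is a clique of size 4, and the vertices of any clique must share a bag in every tree decomposition; so some bag has ≥ 4 vertices and tw(G) ≥ 3. Combining the bounds, tw(G) = 3.

Treewidth 3.
One such decomposition:
Bags: B1 = {0, 3, 4, 6}  B2 = {1, 3, 4, 6}  B3 = {0, 3, 5, 6}  B4 = {1, 2, 3, 4}
Tree: B1–B2, B1–B3, B2–B4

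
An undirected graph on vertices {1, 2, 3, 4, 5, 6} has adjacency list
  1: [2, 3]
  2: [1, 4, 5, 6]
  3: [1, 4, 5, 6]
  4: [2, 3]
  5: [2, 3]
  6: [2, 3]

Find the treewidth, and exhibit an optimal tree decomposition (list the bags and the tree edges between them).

Every bag has size at most 3, so the width is 3 − 1 = 2 and tw(G) ≤ 2. The edges 3–6–2–5–3 form a cycle, so G is not a tree and its treewidth is at least 2. Hence tw(G) = 2 exactly.

Treewidth 2.
One optimal decomposition is:
Bags: B1 = {2, 3, 6}  B2 = {2, 3, 5}  B3 = {1, 2, 3}  B4 = {2, 3, 4}
Tree: B1–B2, B2–B3, B3–B4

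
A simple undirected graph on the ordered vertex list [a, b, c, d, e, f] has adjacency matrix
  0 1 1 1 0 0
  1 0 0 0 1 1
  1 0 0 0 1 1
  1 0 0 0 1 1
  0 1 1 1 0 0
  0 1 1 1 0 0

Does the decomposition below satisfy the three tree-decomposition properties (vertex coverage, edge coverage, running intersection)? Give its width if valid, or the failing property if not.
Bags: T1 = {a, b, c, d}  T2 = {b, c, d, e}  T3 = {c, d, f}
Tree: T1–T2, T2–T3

A tree decomposition must satisfy three properties: every vertex lies in some bag; for every edge, both endpoints lie together in some bag; and for every vertex, the bags containing it form a connected subtree. Here edge (b,f) lies in no bag, so the decomposition is invalid.

No — edge (b,f) lies in no bag.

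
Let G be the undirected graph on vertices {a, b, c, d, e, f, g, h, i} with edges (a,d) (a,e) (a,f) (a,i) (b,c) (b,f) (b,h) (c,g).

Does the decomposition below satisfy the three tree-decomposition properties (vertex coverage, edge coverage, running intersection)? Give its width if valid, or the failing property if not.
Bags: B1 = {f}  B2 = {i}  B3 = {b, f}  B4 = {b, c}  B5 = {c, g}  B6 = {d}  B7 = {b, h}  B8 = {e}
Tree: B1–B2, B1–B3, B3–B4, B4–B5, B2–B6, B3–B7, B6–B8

A tree decomposition must satisfy three properties: every vertex lies in some bag; for every edge, both endpoints lie together in some bag; and for every vertex, the bags containing it form a connected subtree. Here vertex a appears in no bag, so the decomposition is invalid.

No — vertex a appears in no bag.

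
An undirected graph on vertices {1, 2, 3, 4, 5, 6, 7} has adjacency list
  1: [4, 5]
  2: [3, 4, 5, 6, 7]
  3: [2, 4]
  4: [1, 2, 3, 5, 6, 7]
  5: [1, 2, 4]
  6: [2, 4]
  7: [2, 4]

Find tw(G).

2

A width-2 tree decomposition is:
Bags: B1 = {2, 3, 4}  B2 = {2, 4, 6}  B3 = {2, 4, 5}  B4 = {2, 4, 7}  B5 = {1, 4, 5}
Tree: B1–B2, B1–B3, B3–B4, B3–B5
Each bag holds 3 vertices, so the decomposition has width 2, which upper-bounds the treewidth. On the other hand G contains the 3-clique {1, 4, 5}. A clique must lie in a single bag of any decomposition, so no decomposition can have width below 2. The upper and lower bounds meet at 2, so that is the treewidth.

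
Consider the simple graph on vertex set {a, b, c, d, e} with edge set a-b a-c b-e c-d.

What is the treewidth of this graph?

1

A width-1 tree decomposition is:
Bags: B1 = {a, b}  B2 = {a, c}  B3 = {c, d}  B4 = {b, e}
Tree: B1–B2, B2–B3, B1–B4
Every bag has size at most 2, so the width is 2 − 1 = 1 and tw(G) ≤ 1. G has an edge, so its treewidth is at least 1. The upper and lower bounds meet at 1, so that is the treewidth.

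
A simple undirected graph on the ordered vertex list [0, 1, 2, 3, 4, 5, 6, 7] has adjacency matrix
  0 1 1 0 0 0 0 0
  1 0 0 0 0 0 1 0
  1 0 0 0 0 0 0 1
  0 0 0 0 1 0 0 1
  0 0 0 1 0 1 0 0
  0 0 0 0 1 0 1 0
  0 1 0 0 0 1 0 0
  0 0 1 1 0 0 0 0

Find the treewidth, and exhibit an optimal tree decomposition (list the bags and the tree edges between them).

The largest bag has 3 vertices, giving width 2; this decomposition certifies tw(G) ≤ 2. The edges 2–7–3–4–5–6–1–0–2 form a cycle, so G is not a tree and its treewidth is at least 2. Hence tw(G) = 2 exactly.

Treewidth 2.
Bags: B1 = {2, 3, 7}  B2 = {2, 3, 4}  B3 = {2, 4, 5}  B4 = {2, 5, 6}  B5 = {1, 2, 6}  B6 = {0, 1, 2}
Tree: B1–B2, B2–B3, B3–B4, B4–B5, B5–B6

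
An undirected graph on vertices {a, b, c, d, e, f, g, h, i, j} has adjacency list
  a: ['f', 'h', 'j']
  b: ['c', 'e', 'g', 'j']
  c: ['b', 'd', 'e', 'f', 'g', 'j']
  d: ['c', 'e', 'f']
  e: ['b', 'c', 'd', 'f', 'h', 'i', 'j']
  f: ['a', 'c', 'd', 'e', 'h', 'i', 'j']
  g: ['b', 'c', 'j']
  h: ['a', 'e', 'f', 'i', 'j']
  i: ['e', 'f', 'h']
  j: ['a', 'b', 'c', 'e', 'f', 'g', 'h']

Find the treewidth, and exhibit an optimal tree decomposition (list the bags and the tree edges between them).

Treewidth 3.
Bags: B1 = {e, f, h, j}  B2 = {c, e, f, j}  B3 = {e, f, h, i}  B4 = {a, f, h, j}  B5 = {c, d, e, f}  B6 = {b, c, e, j}  B7 = {b, c, g, j}
Tree: B1–B2, B1–B3, B1–B4, B2–B5, B2–B6, B6–B7

Each bag holds 4 vertices, so the decomposition has width 3, which upper-bounds the treewidth. For the lower bound, the 4 vertices {b, c, g, j} are pairwise adjacent, and any tree decomposition puts a clique entirely inside one bag — forcing width ≥ 3. Therefore the treewidth is 3.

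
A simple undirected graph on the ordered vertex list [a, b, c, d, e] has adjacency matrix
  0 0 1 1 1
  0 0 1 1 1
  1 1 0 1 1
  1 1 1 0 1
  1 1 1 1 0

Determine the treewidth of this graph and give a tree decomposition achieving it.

Treewidth 3.
One optimal decomposition is:
Bags: B1 = {a, c, d, e}  B2 = {b, c, d, e}
Tree: B1–B2

Every bag has size at most 4, so the width is 4 − 1 = 3 and tw(G) ≤ 3. For the lower bound, the 4 vertices {a, c, d, e} are pairwise adjacent, and any tree decomposition puts a clique entirely inside one bag — forcing width ≥ 3. Therefore the treewidth is 3.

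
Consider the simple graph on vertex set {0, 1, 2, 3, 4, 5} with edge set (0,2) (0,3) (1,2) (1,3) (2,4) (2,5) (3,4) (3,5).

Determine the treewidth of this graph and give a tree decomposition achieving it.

Each bag holds 3 vertices, so the decomposition has width 2, which upper-bounds the treewidth. Since 2–0–3–5–2 is a cycle in G, G is not acyclic. Forests are exactly the graphs of treewidth ≤ 1, so tw(G) ≥ 2. Therefore the treewidth is 2.

Treewidth 2.
One such decomposition:
Bags: B1 = {0, 2, 3}  B2 = {2, 3, 5}  B3 = {2, 3, 4}  B4 = {1, 2, 3}
Tree: B1–B2, B2–B3, B3–B4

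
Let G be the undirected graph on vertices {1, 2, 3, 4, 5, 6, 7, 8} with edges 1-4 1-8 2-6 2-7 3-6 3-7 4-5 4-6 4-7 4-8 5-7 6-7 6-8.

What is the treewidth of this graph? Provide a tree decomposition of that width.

Each bag holds 3 vertices, so the decomposition has width 2, which upper-bounds the treewidth. On the other hand G contains the 3-clique {2, 6, 7}. A clique must lie in a single bag of any decomposition, so no decomposition can have width below 2. The upper and lower bounds meet at 2, so that is the treewidth.

Treewidth 2.
Bags: B1 = {4, 5, 7}  B2 = {4, 6, 7}  B3 = {2, 6, 7}  B4 = {4, 6, 8}  B5 = {1, 4, 8}  B6 = {3, 6, 7}
Tree: B1–B2, B2–B3, B2–B4, B4–B5, B3–B6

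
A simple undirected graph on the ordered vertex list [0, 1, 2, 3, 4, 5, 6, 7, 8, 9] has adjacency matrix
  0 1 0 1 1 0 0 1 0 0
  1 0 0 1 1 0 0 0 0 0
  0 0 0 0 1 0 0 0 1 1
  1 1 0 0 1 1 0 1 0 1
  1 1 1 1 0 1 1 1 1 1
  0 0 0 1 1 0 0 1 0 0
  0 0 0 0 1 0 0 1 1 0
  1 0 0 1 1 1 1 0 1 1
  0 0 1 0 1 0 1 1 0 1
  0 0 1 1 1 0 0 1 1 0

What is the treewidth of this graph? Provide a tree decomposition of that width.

The largest bag has 4 vertices, giving width 3; this decomposition certifies tw(G) ≤ 3. Conversely, {0, 1, 3, 4} is a clique of size 4, and the vertices of any clique must share a bag in every tree decomposition; so some bag has ≥ 4 vertices and tw(G) ≥ 3. The upper and lower bounds meet at 3, so that is the treewidth.

Treewidth 3.
One such decomposition:
Bags: B1 = {4, 6, 7, 8}  B2 = {4, 7, 8, 9}  B3 = {2, 4, 8, 9}  B4 = {3, 4, 7, 9}  B5 = {0, 3, 4, 7}  B6 = {0, 1, 3, 4}  B7 = {3, 4, 5, 7}
Tree: B1–B2, B2–B3, B2–B4, B4–B5, B5–B6, B5–B7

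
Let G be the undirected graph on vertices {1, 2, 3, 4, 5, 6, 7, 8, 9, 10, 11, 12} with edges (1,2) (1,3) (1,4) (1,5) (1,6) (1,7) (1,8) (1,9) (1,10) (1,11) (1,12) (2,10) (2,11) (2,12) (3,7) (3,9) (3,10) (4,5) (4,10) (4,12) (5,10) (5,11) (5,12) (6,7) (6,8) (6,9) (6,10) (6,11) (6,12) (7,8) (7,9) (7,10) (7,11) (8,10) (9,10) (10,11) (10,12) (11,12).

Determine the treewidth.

A width-4 tree decomposition is:
Bags: B1 = {1, 6, 10, 11, 12}  B2 = {1, 6, 7, 10, 11}  B3 = {1, 2, 10, 11, 12}  B4 = {1, 6, 7, 9, 10}  B5 = {1, 3, 7, 9, 10}  B6 = {1, 6, 7, 8, 10}  B7 = {1, 5, 10, 11, 12}  B8 = {1, 4, 5, 10, 12}
Tree: B1–B2, B1–B3, B2–B4, B4–B5, B2–B6, B1–B7, B7–B8
Each bag holds 5 vertices, so the decomposition has width 4, which upper-bounds the treewidth. For the lower bound, the 5 vertices {1, 2, 10, 11, 12} are pairwise adjacent, and any tree decomposition puts a clique entirely inside one bag — forcing width ≥ 4. Therefore the treewidth is 4.

4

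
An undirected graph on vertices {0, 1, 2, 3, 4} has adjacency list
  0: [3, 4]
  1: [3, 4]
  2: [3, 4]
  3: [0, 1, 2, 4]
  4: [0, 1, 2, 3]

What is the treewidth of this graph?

A width-2 tree decomposition is:
Bags: B1 = {0, 3, 4}  B2 = {2, 3, 4}  B3 = {1, 3, 4}
Tree: B1–B2, B2–B3
Every bag has size at most 3, so the width is 3 − 1 = 2 and tw(G) ≤ 2. Conversely, {0, 3, 4} is a clique of size 3, and the vertices of any clique must share a bag in every tree decomposition; so some bag has ≥ 3 vertices and tw(G) ≥ 2. Combining the bounds, tw(G) = 2.

2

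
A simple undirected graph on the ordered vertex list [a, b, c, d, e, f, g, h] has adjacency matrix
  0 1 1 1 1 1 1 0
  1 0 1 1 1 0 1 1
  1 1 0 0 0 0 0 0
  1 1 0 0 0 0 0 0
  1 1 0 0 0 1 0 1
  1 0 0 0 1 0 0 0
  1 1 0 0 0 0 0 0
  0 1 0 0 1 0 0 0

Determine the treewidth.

2

A width-2 tree decomposition is:
Bags: B1 = {a, b, c}  B2 = {a, b, e}  B3 = {a, e, f}  B4 = {b, e, h}  B5 = {a, b, d}  B6 = {a, b, g}
Tree: B1–B2, B2–B3, B2–B4, B2–B5, B5–B6
The largest bag has 3 vertices, giving width 2; this decomposition certifies tw(G) ≤ 2. On the other hand G contains the 3-clique {a, e, f}. A clique must lie in a single bag of any decomposition, so no decomposition can have width below 2. Combining the bounds, tw(G) = 2.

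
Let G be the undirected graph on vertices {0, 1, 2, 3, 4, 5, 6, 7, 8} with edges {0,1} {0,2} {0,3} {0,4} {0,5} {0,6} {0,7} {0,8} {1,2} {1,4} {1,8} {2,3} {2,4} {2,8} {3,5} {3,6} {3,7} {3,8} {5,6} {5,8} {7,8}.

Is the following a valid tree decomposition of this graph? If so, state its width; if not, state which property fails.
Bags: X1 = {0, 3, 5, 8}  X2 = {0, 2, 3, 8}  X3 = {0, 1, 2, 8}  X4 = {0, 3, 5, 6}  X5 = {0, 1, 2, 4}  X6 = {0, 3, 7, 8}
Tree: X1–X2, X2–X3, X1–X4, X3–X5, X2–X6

Checking the three conditions: (i) the bags cover all of {0, 1, 2, 3, 4, 5, 6, 7, 8}; (ii) for each edge, some bag contains both endpoints; (iii) the bags containing any fixed vertex form a subtree. All hold, so the decomposition is valid with width 4 − 1 = 3.

Yes; width 3.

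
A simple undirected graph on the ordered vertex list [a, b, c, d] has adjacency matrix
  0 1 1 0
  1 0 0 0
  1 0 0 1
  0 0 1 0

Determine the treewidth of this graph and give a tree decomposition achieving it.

Treewidth 1.
One optimal decomposition is:
Bags: B1 = {c, d}  B2 = {a, c}  B3 = {a, b}
Tree: B1–B2, B2–B3

The largest bag has 2 vertices, giving width 1; this decomposition certifies tw(G) ≤ 1. Any graph with an edge has treewidth ≥ 1, and G has the edge d–c. Hence tw(G) = 1 exactly.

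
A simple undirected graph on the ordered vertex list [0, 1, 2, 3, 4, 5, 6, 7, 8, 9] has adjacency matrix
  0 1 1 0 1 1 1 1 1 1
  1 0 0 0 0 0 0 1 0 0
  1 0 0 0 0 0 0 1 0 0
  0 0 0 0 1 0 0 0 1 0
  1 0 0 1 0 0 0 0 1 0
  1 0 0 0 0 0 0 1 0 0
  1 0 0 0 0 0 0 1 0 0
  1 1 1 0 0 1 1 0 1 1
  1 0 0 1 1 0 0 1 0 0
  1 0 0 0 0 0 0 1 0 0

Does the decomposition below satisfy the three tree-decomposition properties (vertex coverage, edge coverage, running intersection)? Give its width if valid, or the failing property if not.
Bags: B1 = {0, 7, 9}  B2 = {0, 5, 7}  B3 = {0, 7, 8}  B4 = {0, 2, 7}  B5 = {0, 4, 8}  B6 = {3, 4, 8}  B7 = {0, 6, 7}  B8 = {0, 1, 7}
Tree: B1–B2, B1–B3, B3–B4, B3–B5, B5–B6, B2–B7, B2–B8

Yes; width 2.

Vertex coverage: the bags together contain {0, 1, 2, 3, 4, 5, 6, 7, 8, 9}, the full vertex set. Edge coverage: each edge of G has both endpoints in at least one bag. Running intersection: for every vertex, the bags containing it form a connected subtree. All three properties hold, so this is a valid tree decomposition of width max|bag| − 1 = 2, and hence tw(G) ≤ 2.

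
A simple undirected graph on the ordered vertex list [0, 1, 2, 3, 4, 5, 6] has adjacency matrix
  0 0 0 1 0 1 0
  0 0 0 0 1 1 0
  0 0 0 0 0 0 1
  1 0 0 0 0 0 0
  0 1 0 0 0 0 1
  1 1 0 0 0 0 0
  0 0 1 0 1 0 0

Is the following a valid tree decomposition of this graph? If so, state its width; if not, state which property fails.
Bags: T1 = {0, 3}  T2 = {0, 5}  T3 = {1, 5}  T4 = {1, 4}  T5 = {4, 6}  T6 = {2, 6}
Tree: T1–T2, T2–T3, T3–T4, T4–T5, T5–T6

Yes; width 1.

Checking the three conditions: (i) the bags cover all of {0, 1, 2, 3, 4, 5, 6}; (ii) for each edge, some bag contains both endpoints; (iii) the bags containing any fixed vertex form a subtree. All hold, so the decomposition is valid with width 2 − 1 = 1.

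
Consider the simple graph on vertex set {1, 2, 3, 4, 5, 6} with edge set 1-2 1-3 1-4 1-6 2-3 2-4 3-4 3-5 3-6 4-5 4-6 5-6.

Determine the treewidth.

3

A width-3 tree decomposition is:
Bags: B1 = {1, 3, 4, 6}  B2 = {3, 4, 5, 6}  B3 = {1, 2, 3, 4}
Tree: B1–B2, B1–B3
Every bag has size at most 4, so the width is 4 − 1 = 3 and tw(G) ≤ 3. For the lower bound, the 4 vertices {1, 2, 3, 4} are pairwise adjacent, and any tree decomposition puts a clique entirely inside one bag — forcing width ≥ 3. Combining the bounds, tw(G) = 3.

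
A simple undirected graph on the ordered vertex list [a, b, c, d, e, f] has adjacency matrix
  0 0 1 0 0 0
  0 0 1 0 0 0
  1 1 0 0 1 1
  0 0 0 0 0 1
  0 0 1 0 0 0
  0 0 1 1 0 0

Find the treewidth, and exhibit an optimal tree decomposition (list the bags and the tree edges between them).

Each bag holds 2 vertices, so the decomposition has width 1, which upper-bounds the treewidth. Any graph with an edge has treewidth ≥ 1, and G has the edge c–f. Therefore the treewidth is 1.

Treewidth 1.
One such decomposition:
Bags: B1 = {c, f}  B2 = {a, c}  B3 = {d, f}  B4 = {c, e}  B5 = {b, c}
Tree: B1–B2, B1–B3, B2–B4, B2–B5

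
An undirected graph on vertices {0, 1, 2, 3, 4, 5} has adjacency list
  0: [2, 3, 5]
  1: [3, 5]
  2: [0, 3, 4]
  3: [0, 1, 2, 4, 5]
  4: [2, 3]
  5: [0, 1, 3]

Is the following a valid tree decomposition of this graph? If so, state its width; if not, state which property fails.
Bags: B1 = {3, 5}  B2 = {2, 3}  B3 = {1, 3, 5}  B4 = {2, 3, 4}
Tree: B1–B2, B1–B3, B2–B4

No — vertex 0 appears in no bag.

A tree decomposition must satisfy three properties: every vertex lies in some bag; for every edge, both endpoints lie together in some bag; and for every vertex, the bags containing it form a connected subtree. Here vertex 0 appears in no bag, so the decomposition is invalid.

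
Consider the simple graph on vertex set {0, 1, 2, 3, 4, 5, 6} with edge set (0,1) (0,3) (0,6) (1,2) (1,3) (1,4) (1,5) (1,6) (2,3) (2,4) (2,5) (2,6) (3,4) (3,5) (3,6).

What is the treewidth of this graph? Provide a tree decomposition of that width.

Treewidth 3.
One such decomposition:
Bags: B1 = {1, 2, 3, 6}  B2 = {1, 2, 3, 4}  B3 = {1, 2, 3, 5}  B4 = {0, 1, 3, 6}
Tree: B1–B2, B2–B3, B1–B4

Every bag has size at most 4, so the width is 4 − 1 = 3 and tw(G) ≤ 3. Conversely, {0, 1, 3, 6} is a clique of size 4, and the vertices of any clique must share a bag in every tree decomposition; so some bag has ≥ 4 vertices and tw(G) ≥ 3. The upper and lower bounds meet at 3, so that is the treewidth.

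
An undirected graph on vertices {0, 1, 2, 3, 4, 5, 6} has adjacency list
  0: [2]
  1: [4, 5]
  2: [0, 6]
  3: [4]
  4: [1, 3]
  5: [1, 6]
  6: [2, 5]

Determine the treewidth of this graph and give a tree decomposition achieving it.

Every bag has size at most 2, so the width is 2 − 1 = 1 and tw(G) ≤ 1. G has an edge, so its treewidth is at least 1. Therefore the treewidth is 1.

Treewidth 1.
One such decomposition:
Bags: B1 = {3, 4}  B2 = {1, 4}  B3 = {1, 5}  B4 = {5, 6}  B5 = {2, 6}  B6 = {0, 2}
Tree: B1–B2, B2–B3, B3–B4, B4–B5, B5–B6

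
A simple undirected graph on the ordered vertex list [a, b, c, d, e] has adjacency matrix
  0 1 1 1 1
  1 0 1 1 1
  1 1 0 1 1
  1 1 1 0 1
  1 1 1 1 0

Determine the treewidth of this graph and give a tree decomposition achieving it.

Treewidth 4.
One optimal decomposition is:
Bags: B1 = {a, b, c, d, e}
Tree: (single bag)

With just one bag of size 5, the width is 5 − 1 = 4, so tw(G) ≤ 4. On the other hand G contains the 5-clique {a, b, c, d, e}. A clique must lie in a single bag of any decomposition, so no decomposition can have width below 4. Combining the bounds, tw(G) = 4.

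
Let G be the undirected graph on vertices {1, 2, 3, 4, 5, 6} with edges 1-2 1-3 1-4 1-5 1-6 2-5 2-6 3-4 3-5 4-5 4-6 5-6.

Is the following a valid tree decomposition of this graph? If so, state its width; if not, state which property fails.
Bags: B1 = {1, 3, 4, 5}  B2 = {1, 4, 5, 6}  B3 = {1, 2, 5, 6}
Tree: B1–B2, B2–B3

Yes; width 3.

Every vertex of G appears in some bag (union = {1, 2, 3, 4, 5, 6}); every edge is covered by a bag; and for each vertex v the set of bags containing v is connected in the bag tree. The decomposition is therefore valid. The largest bag has 4 vertices, so the width is 3.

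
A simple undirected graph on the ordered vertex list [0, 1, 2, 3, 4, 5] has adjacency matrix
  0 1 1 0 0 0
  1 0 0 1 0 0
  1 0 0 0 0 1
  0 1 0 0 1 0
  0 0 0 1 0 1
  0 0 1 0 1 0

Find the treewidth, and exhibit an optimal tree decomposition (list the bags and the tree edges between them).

Treewidth 2.
One optimal decomposition is:
Bags: B1 = {0, 1, 2}  B2 = {1, 2, 3}  B3 = {2, 3, 4}  B4 = {2, 4, 5}
Tree: B1–B2, B2–B3, B3–B4

Every bag has size at most 3, so the width is 3 − 1 = 2 and tw(G) ≤ 2. The edges 2–0–1–3–4–5–2 form a cycle, so G is not a tree and its treewidth is at least 2. Combining the bounds, tw(G) = 2.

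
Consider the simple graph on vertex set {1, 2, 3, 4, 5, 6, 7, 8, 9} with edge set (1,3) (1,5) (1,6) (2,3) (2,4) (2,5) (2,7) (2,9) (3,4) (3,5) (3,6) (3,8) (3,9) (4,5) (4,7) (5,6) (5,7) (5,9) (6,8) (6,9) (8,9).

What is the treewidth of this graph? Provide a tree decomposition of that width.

Treewidth 3.
Bags: B1 = {2, 3, 5, 9}  B2 = {2, 3, 4, 5}  B3 = {3, 5, 6, 9}  B4 = {2, 4, 5, 7}  B5 = {3, 6, 8, 9}  B6 = {1, 3, 5, 6}
Tree: B1–B2, B1–B3, B2–B4, B3–B5, B3–B6

The largest bag has 4 vertices, giving width 3; this decomposition certifies tw(G) ≤ 3. Conversely, {3, 6, 8, 9} is a clique of size 4, and the vertices of any clique must share a bag in every tree decomposition; so some bag has ≥ 4 vertices and tw(G) ≥ 3. Combining the bounds, tw(G) = 3.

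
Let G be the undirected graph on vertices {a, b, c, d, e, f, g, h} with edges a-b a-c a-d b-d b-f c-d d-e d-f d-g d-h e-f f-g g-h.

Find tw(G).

2

A width-2 tree decomposition is:
Bags: B1 = {b, d, f}  B2 = {a, b, d}  B3 = {a, c, d}  B4 = {d, e, f}  B5 = {d, f, g}  B6 = {d, g, h}
Tree: B1–B2, B2–B3, B1–B4, B1–B5, B5–B6
Each bag holds 3 vertices, so the decomposition has width 2, which upper-bounds the treewidth. For the lower bound, the 3 vertices {a, c, d} are pairwise adjacent, and any tree decomposition puts a clique entirely inside one bag — forcing width ≥ 2. Therefore the treewidth is 2.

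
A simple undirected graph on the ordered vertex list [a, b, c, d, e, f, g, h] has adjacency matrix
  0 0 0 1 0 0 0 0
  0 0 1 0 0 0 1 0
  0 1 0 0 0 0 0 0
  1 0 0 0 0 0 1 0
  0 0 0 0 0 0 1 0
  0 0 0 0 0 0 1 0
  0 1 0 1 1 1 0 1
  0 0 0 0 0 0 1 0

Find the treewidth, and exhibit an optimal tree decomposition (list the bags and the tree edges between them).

Treewidth 1.
One such decomposition:
Bags: B1 = {g, h}  B2 = {f, g}  B3 = {b, g}  B4 = {b, c}  B5 = {e, g}  B6 = {d, g}  B7 = {a, d}
Tree: B1–B2, B2–B3, B3–B4, B2–B5, B5–B6, B6–B7

Each bag holds 2 vertices, so the decomposition has width 1, which upper-bounds the treewidth. Any graph with an edge has treewidth ≥ 1, and G has the edge h–g. The upper and lower bounds meet at 1, so that is the treewidth.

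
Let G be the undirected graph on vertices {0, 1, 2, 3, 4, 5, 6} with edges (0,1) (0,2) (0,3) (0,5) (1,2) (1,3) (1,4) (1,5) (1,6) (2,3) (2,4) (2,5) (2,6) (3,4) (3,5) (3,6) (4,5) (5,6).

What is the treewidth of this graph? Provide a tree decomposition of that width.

Treewidth 4.
One optimal decomposition is:
Bags: B1 = {1, 2, 3, 5, 6}  B2 = {0, 1, 2, 3, 5}  B3 = {1, 2, 3, 4, 5}
Tree: B1–B2, B1–B3

The largest bag has 5 vertices, giving width 4; this decomposition certifies tw(G) ≤ 4. Conversely, {0, 1, 2, 3, 5} is a clique of size 5, and the vertices of any clique must share a bag in every tree decomposition; so some bag has ≥ 5 vertices and tw(G) ≥ 4. The upper and lower bounds meet at 4, so that is the treewidth.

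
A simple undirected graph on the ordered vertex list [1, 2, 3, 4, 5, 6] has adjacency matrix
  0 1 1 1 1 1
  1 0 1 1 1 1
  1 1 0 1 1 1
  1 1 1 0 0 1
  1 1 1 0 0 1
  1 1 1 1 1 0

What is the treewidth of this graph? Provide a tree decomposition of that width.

Treewidth 4.
One optimal decomposition is:
Bags: B1 = {1, 2, 3, 4, 6}  B2 = {1, 2, 3, 5, 6}
Tree: B1–B2

The largest bag has 5 vertices, giving width 4; this decomposition certifies tw(G) ≤ 4. Conversely, {1, 2, 3, 4, 6} is a clique of size 5, and the vertices of any clique must share a bag in every tree decomposition; so some bag has ≥ 5 vertices and tw(G) ≥ 4. Combining the bounds, tw(G) = 4.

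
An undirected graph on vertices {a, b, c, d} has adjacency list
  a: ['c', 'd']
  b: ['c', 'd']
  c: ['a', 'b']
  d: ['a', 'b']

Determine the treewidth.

A width-2 tree decomposition is:
Bags: B1 = {a, c, d}  B2 = {b, c, d}
Tree: B1–B2
Every bag has size at most 3, so the width is 3 − 1 = 2 and tw(G) ≤ 2. Since c–a–d–b–c is a cycle in G, G is not acyclic. Forests are exactly the graphs of treewidth ≤ 1, so tw(G) ≥ 2. The upper and lower bounds meet at 2, so that is the treewidth.

2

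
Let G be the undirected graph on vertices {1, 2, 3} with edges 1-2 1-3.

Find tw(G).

A width-1 tree decomposition is:
Bags: B1 = {1, 3}  B2 = {1, 2}
Tree: B1–B2
Every bag has size at most 2, so the width is 2 − 1 = 1 and tw(G) ≤ 1. G has an edge, so its treewidth is at least 1. Hence tw(G) = 1 exactly.

1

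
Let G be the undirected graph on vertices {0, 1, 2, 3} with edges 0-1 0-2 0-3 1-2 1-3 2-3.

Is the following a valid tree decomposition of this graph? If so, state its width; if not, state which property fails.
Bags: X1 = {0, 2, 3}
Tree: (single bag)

A tree decomposition must satisfy three properties: every vertex lies in some bag; for every edge, both endpoints lie together in some bag; and for every vertex, the bags containing it form a connected subtree. Here vertex 1 appears in no bag, so the decomposition is invalid.

No — vertex 1 appears in no bag.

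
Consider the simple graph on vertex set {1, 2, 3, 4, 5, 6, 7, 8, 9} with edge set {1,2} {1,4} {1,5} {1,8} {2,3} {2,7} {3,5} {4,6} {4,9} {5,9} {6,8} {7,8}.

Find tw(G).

A width-3 tree decomposition is:
Bags: B1 = {3, 4, 5, 9}  B2 = {1, 3, 4, 5}  B3 = {1, 2, 3, 4}  B4 = {1, 2, 4, 6}  B5 = {1, 2, 6, 8}  B6 = {2, 6, 7, 8}
Tree: B1–B2, B2–B3, B3–B4, B4–B5, B5–B6
Every bag has size at most 4, so the width is 4 − 1 = 3 and tw(G) ≤ 3. For the lower bound: the 4 vertex sets {3,5,9}, {4}, {1}, {2,6,7,8} are disjoint, each induces a connected subgraph, and every pair is joined by at least one edge of G. Contracting each set to a single vertex therefore yields K_{4} as a minor, and since treewidth is minor-monotone, tw(G) ≥ tw(K_{4}) = 3. Therefore the treewidth is 3.

3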